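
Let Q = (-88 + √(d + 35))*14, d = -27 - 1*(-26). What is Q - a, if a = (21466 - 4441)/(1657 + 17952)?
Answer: -24175313/19609 + 14*√34 ≈ -1151.2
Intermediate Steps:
d = -1 (d = -27 + 26 = -1)
Q = -1232 + 14*√34 (Q = (-88 + √(-1 + 35))*14 = (-88 + √34)*14 = -1232 + 14*√34 ≈ -1150.4)
a = 17025/19609 ≈ 0.86822
Q - a = (-1232 + 14*√34) - 1*17025/19609 = (-1232 + 14*√34) - 17025/19609 = -24175313/19609 + 14*√34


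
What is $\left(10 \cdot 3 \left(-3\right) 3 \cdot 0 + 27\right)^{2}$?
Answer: $729$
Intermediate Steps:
$\left(10 \cdot 3 \left(-3\right) 3 \cdot 0 + 27\right)^{2} = \left(10 \left(-9\right) 3 \cdot 0 + 27\right)^{2} = \left(10 \left(\left(-27\right) 0\right) + 27\right)^{2} = \left(10 \cdot 0 + 27\right)^{2} = \left(0 + 27\right)^{2} = 27^{2} = 729$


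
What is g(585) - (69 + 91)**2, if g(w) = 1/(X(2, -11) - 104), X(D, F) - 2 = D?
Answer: -2560001/100 ≈ -25600.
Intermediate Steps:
X(D, F) = 2 + D
g(w) = -1/100 (g(w) = 1/((2 + 2) - 104) = 1/(4 - 104) = 1/(-100) = -1/100)
g(585) - (69 + 91)**2 = -1/100 - (69 + 91)**2 = -1/100 - 1*160**2 = -1/100 - 1*25600 = -1/100 - 25600 = -2560001/100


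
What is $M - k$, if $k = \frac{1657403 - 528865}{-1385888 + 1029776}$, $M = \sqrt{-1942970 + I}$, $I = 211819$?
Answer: $\frac{564269}{178056} + i \sqrt{1731151} \approx 3.1691 + 1315.7 i$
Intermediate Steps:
$M = i \sqrt{1731151}$ ($M = \sqrt{-1942970 + 211819} = \sqrt{-1731151} = i \sqrt{1731151} \approx 1315.7 i$)
$k = - \frac{564269}{178056}$ ($k = \frac{1128538}{-356112} = 1128538 \left(- \frac{1}{356112}\right) = - \frac{564269}{178056} \approx -3.1691$)
$M - k = i \sqrt{1731151} - - \frac{564269}{178056} = i \sqrt{1731151} + \frac{564269}{178056} = \frac{564269}{178056} + i \sqrt{1731151}$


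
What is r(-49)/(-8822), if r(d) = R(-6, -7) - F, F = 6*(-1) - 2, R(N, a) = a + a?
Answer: 3/4411 ≈ 0.00068012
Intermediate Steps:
R(N, a) = 2*a
F = -8 (F = -6 - 2 = -8)
r(d) = -6 (r(d) = 2*(-7) - 1*(-8) = -14 + 8 = -6)
r(-49)/(-8822) = -6/(-8822) = -6*(-1/8822) = 3/4411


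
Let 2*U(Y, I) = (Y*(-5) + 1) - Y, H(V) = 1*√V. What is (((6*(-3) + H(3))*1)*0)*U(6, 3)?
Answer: 0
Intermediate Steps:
H(V) = √V
U(Y, I) = ½ - 3*Y (U(Y, I) = ((Y*(-5) + 1) - Y)/2 = ((-5*Y + 1) - Y)/2 = ((1 - 5*Y) - Y)/2 = (1 - 6*Y)/2 = ½ - 3*Y)
(((6*(-3) + H(3))*1)*0)*U(6, 3) = (((6*(-3) + √3)*1)*0)*(½ - 3*6) = (((-18 + √3)*1)*0)*(½ - 18) = ((-18 + √3)*0)*(-35/2) = 0*(-35/2) = 0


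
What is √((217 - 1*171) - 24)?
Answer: √22 ≈ 4.6904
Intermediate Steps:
√((217 - 1*171) - 24) = √((217 - 171) - 24) = √(46 - 24) = √22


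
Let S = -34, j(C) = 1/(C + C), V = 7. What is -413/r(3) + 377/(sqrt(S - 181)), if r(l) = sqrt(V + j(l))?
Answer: -413*sqrt(258)/43 - 377*I*sqrt(215)/215 ≈ -154.27 - 25.711*I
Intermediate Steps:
j(C) = 1/(2*C)
r(l) = sqrt(7 + 1/(2*l))
-413/r(3) + 377/(sqrt(S - 181)) = -413*2/sqrt(28 + 2/3) + 377/(sqrt(-34 - 181)) = -413*2/sqrt(28 + 2*(1/3)) + 377/(sqrt(-215)) = -413*2/sqrt(28 + 2/3) + 377/((I*sqrt(215))) = -413*sqrt(258)/43 + 377*(-I*sqrt(215)/215) = -413*sqrt(258)/43 - 377*I*sqrt(215)/215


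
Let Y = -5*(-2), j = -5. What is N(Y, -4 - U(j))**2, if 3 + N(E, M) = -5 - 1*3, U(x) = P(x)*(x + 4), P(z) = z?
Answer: 121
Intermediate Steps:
U(x) = x*(4 + x) (U(x) = x*(x + 4) = x*(4 + x))
Y = 10
N(E, M) = -11 (N(E, M) = -3 + (-5 - 1*3) = -3 + (-5 - 3) = -3 - 8 = -11)
N(Y, -4 - U(j))**2 = (-11)**2 = 121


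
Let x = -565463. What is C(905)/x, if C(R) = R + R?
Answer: -1810/565463 ≈ -0.0032009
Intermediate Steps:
C(R) = 2*R
C(905)/x = (2*905)/(-565463) = 1810*(-1/565463) = -1810/565463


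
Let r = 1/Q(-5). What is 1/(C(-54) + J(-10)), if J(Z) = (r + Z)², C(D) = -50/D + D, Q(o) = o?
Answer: 675/34402 ≈ 0.019621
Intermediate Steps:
r = -⅕ (r = 1/(-5) = -⅕ ≈ -0.20000)
C(D) = D - 50/D
J(Z) = (-⅕ + Z)²
1/(C(-54) + J(-10)) = 1/((-54 - 50/(-54)) + (-1 + 5*(-10))²/25) = 1/((-54 - 50*(-1/54)) + (-1 - 50)²/25) = 1/((-54 + 25/27) + (1/25)*(-51)²) = 1/(-1433/27 + (1/25)*2601) = 1/(-1433/27 + 2601/25) = 1/(34402/675) = 675/34402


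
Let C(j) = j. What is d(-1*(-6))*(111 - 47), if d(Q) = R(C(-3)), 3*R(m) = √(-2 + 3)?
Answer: 64/3 ≈ 21.333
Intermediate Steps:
R(m) = ⅓ (R(m) = √(-2 + 3)/3 = √1/3 = (⅓)*1 = ⅓)
d(Q) = ⅓
d(-1*(-6))*(111 - 47) = (111 - 47)/3 = (⅓)*64 = 64/3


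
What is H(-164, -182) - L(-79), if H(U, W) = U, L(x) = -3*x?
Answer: -401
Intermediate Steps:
H(-164, -182) - L(-79) = -164 - (-3)*(-79) = -164 - 1*237 = -164 - 237 = -401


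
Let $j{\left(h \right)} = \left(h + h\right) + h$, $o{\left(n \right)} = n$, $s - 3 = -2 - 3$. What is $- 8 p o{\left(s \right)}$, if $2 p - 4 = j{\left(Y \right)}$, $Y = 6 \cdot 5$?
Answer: $752$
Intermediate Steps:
$s = -2$ ($s = 3 - 5 = -2$)
$Y = 30$
$j{\left(h \right)} = 3 h$ ($j{\left(h \right)} = 2 h + h = 3 h$)
$p = 47$ ($p = 2 + \frac{3 \cdot 30}{2} = 2 + \frac{1}{2} \cdot 90 = 2 + 45 = 47$)
$- 8 p o{\left(s \right)} = \left(-8\right) 47 \left(-2\right) = \left(-376\right) \left(-2\right) = 752$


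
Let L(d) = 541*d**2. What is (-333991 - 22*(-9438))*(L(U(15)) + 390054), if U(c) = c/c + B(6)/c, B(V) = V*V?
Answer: -250377461429/5 ≈ -5.0075e+10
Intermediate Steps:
B(V) = V**2
U(c) = 1 + 36/c (U(c) = c/c + 6**2/c = 1 + 36/c)
(-333991 - 22*(-9438))*(L(U(15)) + 390054) = (-333991 - 22*(-9438))*(541*((36 + 15)/15)**2 + 390054) = (-333991 + 207636)*(541*((1/15)*51)**2 + 390054) = -126355*(541*(17/5)**2 + 390054) = -126355*(541*(289/25) + 390054) = -126355*(156349/25 + 390054) = -126355*9907699/25 = -250377461429/5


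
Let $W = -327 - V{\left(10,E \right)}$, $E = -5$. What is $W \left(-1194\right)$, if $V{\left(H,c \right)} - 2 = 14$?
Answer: $409542$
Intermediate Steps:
$V{\left(H,c \right)} = 16$ ($V{\left(H,c \right)} = 2 + 14 = 16$)
$W = -343$ ($W = -327 - 16 = -343$)
$W \left(-1194\right) = \left(-343\right) \left(-1194\right) = 409542$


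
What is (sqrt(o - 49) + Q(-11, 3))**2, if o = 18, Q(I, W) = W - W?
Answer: -31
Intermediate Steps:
Q(I, W) = 0
(sqrt(o - 49) + Q(-11, 3))**2 = (sqrt(18 - 49) + 0)**2 = (sqrt(-31) + 0)**2 = (I*sqrt(31) + 0)**2 = (I*sqrt(31))**2 = -31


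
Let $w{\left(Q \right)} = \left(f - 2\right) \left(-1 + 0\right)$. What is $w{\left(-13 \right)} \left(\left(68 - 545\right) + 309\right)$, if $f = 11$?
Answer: $1512$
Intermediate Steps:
$w{\left(Q \right)} = -9$ ($w{\left(Q \right)} = \left(11 - 2\right) \left(-1 + 0\right) = 9 \left(-1\right) = -9$)
$w{\left(-13 \right)} \left(\left(68 - 545\right) + 309\right) = - 9 \left(\left(68 - 545\right) + 309\right) = - 9 \left(-477 + 309\right) = \left(-9\right) \left(-168\right) = 1512$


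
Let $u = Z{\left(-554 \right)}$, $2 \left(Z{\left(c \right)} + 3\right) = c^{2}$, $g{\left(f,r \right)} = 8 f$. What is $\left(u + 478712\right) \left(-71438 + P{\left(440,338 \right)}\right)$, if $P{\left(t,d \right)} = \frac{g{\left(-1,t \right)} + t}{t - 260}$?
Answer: $- \frac{225796144726}{5} \approx -4.5159 \cdot 10^{10}$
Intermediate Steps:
$P{\left(t,d \right)} = \frac{-8 + t}{-260 + t}$ ($P{\left(t,d \right)} = \frac{8 \left(-1\right) + t}{t - 260} = \frac{-8 + t}{-260 + t}$)
$Z{\left(c \right)} = -3 + \frac{c^{2}}{2}$
$u = 153455$ ($u = -3 + \frac{\left(-554\right)^{2}}{2} = -3 + \frac{1}{2} \cdot 306916 = -3 + 153458 = 153455$)
$\left(u + 478712\right) \left(-71438 + P{\left(440,338 \right)}\right) = \left(153455 + 478712\right) \left(-71438 + \frac{-8 + 440}{-260 + 440}\right) = 632167 \left(-71438 + \frac{1}{180} \cdot 432\right) = 632167 \left(-71438 + \frac{12}{5}\right) = 632167 \left(- \frac{357178}{5}\right) = - \frac{225796144726}{5}$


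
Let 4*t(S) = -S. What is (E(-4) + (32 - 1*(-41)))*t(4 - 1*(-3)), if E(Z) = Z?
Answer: -483/4 ≈ -120.75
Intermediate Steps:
t(S) = -S/4 (t(S) = (-S)/4 = -S/4)
(E(-4) + (32 - 1*(-41)))*t(4 - 1*(-3)) = (-4 + (32 - 1*(-41)))*(-(4 - 1*(-3))/4) = (-4 + (32 + 41))*(-(4 + 3)/4) = (-4 + 73)*(-¼*7) = 69*(-7/4) = -483/4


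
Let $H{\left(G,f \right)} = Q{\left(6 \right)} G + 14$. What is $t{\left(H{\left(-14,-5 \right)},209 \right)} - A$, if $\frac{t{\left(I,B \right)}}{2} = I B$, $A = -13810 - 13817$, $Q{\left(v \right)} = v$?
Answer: $-1633$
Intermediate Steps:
$H{\left(G,f \right)} = 14 + 6 G$ ($H{\left(G,f \right)} = 6 G + 14 = 14 + 6 G$)
$A = -27627$
$t{\left(I,B \right)} = 2 B I$ ($t{\left(I,B \right)} = 2 I B = 2 B I$)
$t{\left(H{\left(-14,-5 \right)},209 \right)} - A = 2 \cdot 209 \left(14 + 6 \left(-14\right)\right) - -27627 = 2 \cdot 209 \left(14 - 84\right) + 27627 = 2 \cdot 209 \left(-70\right) + 27627 = -29260 + 27627 = -1633$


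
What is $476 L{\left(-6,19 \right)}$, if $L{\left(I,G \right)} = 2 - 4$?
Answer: $-952$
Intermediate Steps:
$L{\left(I,G \right)} = -2$
$476 L{\left(-6,19 \right)} = 476 \left(-2\right) = -952$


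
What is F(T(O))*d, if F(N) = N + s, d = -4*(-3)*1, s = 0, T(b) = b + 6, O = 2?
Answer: 96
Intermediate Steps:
T(b) = 6 + b
d = 12 (d = 12*1 = 12)
F(N) = N (F(N) = N + 0 = N)
F(T(O))*d = (6 + 2)*12 = 8*12 = 96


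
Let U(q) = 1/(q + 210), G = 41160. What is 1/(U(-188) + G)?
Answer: 22/905521 ≈ 2.4295e-5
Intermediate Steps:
U(q) = 1/(210 + q)
1/(U(-188) + G) = 1/(1/(210 - 188) + 41160) = 1/(1/22 + 41160) = 1/(905521/22) = 22/905521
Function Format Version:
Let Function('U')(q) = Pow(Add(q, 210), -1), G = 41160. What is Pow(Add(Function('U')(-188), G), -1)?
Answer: Rational(22, 905521) ≈ 2.4295e-5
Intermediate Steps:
Function('U')(q) = Pow(Add(210, q), -1)
Pow(Add(Function('U')(-188), G), -1) = Pow(Add(Pow(Add(210, -188), -1), 41160), -1) = Pow(Add(Pow(22, -1), 41160), -1) = Pow(Add(Rational(1, 22), 41160), -1) = Pow(Rational(905521, 22), -1) = Rational(22, 905521)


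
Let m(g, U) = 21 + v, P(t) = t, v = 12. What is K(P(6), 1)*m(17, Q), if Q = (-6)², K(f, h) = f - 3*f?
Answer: -396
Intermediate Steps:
K(f, h) = -2*f
Q = 36
m(g, U) = 33 (m(g, U) = 21 + 12 = 33)
K(P(6), 1)*m(17, Q) = -2*6*33 = -12*33 = -396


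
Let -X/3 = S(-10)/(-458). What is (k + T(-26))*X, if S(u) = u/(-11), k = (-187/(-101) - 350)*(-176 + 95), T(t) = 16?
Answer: 42747285/254419 ≈ 168.02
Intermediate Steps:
k = 2848203/101 (k = (-187*(-1/101) - 350)*(-81) = (187/101 - 350)*(-81) = -35163/101*(-81) = 2848203/101 ≈ 28200.)
S(u) = -u/11 (S(u) = u*(-1/11) = -u/11)
X = 15/2519 (X = -3*(-1/11*(-10))/(-458) = -30*(-1)/(11*458) = -3*(-5/2519) = 15/2519 ≈ 0.0059547)
(k + T(-26))*X = (2848203/101 + 16)*(15/2519) = (2849819/101)*(15/2519) = 42747285/254419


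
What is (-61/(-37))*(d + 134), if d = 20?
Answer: 9394/37 ≈ 253.89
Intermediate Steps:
(-61/(-37))*(d + 134) = (-61/(-37))*(20 + 134) = -61*(-1/37)*154 = (61/37)*154 = 9394/37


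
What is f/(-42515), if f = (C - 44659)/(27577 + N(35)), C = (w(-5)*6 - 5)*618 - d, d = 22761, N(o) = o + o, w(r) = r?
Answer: 17810/235082441 ≈ 7.5761e-5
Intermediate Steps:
N(o) = 2*o
C = -44391 (C = (-5*6 - 5)*618 - 1*22761 = (-30 - 5)*618 - 22761 = -35*618 - 22761 = -21630 - 22761 = -44391)
f = -89050/27647 (f = (-44391 - 44659)/(27577 + 2*35) = -89050/(27577 + 70) = -89050/27647 ≈ -3.2210)
f/(-42515) = -89050/27647/(-42515) = -89050/27647*(-1/42515) = 17810/235082441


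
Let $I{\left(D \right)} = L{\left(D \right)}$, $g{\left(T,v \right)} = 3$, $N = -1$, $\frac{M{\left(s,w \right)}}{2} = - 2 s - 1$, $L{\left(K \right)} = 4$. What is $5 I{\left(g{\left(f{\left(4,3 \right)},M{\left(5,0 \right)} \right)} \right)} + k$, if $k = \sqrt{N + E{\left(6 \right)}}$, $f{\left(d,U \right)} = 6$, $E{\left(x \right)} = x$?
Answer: $20 + \sqrt{5} \approx 22.236$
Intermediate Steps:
$M{\left(s,w \right)} = -2 - 4 s$ ($M{\left(s,w \right)} = 2 \left(- 2 s - 1\right) = 2 \left(-1 - 2 s\right) = -2 - 4 s$)
$I{\left(D \right)} = 4$
$k = \sqrt{5}$ ($k = \sqrt{-1 + 6} = \sqrt{5} \approx 2.2361$)
$5 I{\left(g{\left(f{\left(4,3 \right)},M{\left(5,0 \right)} \right)} \right)} + k = 5 \cdot 4 + \sqrt{5} = 20 + \sqrt{5}$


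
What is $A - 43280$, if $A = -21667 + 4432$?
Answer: $-60515$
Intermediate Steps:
$A = -17235$
$A - 43280 = -17235 - 43280 = -60515$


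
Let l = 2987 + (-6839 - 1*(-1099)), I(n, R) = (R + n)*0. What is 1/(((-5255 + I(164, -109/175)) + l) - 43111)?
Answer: -1/51119 ≈ -1.9562e-5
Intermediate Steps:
I(n, R) = 0
l = -2753 (l = 2987 + (-6839 + 1099) = 2987 - 5740 = -2753)
1/(((-5255 + I(164, -109/175)) + l) - 43111) = 1/(((-5255 + 0) - 2753) - 43111) = 1/((-5255 - 2753) - 43111) = 1/(-8008 - 43111) = 1/(-51119) = -1/51119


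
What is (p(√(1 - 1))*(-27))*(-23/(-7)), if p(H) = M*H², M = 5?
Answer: 0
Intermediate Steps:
p(H) = 5*H²
(p(√(1 - 1))*(-27))*(-23/(-7)) = ((5*(√(1 - 1))²)*(-27))*(-23/(-7)) = ((5*(√0)²)*(-27))*(-23*(-⅐)) = ((5*0²)*(-27))*(23/7) = ((5*0)*(-27))*(23/7) = (0*(-27))*(23/7) = 0*(23/7) = 0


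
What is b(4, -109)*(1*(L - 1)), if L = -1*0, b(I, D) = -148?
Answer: 148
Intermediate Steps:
L = 0
b(4, -109)*(1*(L - 1)) = -148*(0 - 1) = -148*(-1) = 148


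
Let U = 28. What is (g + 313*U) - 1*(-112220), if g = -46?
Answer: 120938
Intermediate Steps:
(g + 313*U) - 1*(-112220) = (-46 + 313*28) - 1*(-112220) = (-46 + 8764) + 112220 = 8718 + 112220 = 120938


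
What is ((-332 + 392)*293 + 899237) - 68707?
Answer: 848110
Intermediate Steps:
((-332 + 392)*293 + 899237) - 68707 = (60*293 + 899237) - 68707 = (17580 + 899237) - 68707 = 916817 - 68707 = 848110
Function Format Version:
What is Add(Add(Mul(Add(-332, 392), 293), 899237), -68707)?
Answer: 848110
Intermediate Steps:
Add(Add(Mul(Add(-332, 392), 293), 899237), -68707) = Add(Add(Mul(60, 293), 899237), -68707) = Add(Add(17580, 899237), -68707) = Add(916817, -68707) = 848110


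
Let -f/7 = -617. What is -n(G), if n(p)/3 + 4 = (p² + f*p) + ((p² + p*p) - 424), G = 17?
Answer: -221586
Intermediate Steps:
f = 4319 (f = -7*(-617) = 4319)
n(p) = -1284 + 9*p² + 12957*p (n(p) = -12 + 3*((p² + 4319*p) + ((p² + p*p) - 424)) = -12 + 3*((p² + 4319*p) + ((p² + p²) - 424)) = -12 + 3*((p² + 4319*p) + (2*p² - 424)) = -12 + 3*((p² + 4319*p) + (-424 + 2*p²)) = -12 + 3*(-424 + 3*p² + 4319*p) = -12 + (-1272 + 9*p² + 12957*p) = -1284 + 9*p² + 12957*p)
-n(G) = -(-1284 + 9*17² + 12957*17) = -(-1284 + 9*289 + 220269) = -(-1284 + 2601 + 220269) = -1*221586 = -221586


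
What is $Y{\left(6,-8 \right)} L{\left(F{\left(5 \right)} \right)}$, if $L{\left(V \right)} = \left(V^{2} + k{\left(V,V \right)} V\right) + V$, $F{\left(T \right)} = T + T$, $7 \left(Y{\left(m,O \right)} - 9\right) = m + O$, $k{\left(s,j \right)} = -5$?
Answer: $\frac{3660}{7} \approx 522.86$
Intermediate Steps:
$Y{\left(m,O \right)} = 9 + \frac{O}{7} + \frac{m}{7}$ ($Y{\left(m,O \right)} = 9 + \frac{m + O}{7} = 9 + \frac{O + m}{7} = 9 + \left(\frac{O}{7} + \frac{m}{7}\right) = 9 + \frac{O}{7} + \frac{m}{7}$)
$F{\left(T \right)} = 2 T$
$L{\left(V \right)} = V^{2} - 4 V$ ($L{\left(V \right)} = \left(V^{2} - 5 V\right) + V = V^{2} - 4 V$)
$Y{\left(6,-8 \right)} L{\left(F{\left(5 \right)} \right)} = \left(9 + \frac{1}{7} \left(-8\right) + \frac{1}{7} \cdot 6\right) 2 \cdot 5 \left(-4 + 2 \cdot 5\right) = \left(9 - \frac{8}{7} + \frac{6}{7}\right) 10 \left(-4 + 10\right) = \frac{61 \cdot 10 \cdot 6}{7} = \frac{61}{7} \cdot 60 = \frac{3660}{7}$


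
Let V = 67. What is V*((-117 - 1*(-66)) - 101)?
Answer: -10184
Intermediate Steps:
V*((-117 - 1*(-66)) - 101) = 67*((-117 - 1*(-66)) - 101) = 67*((-117 + 66) - 101) = 67*(-51 - 101) = 67*(-152) = -10184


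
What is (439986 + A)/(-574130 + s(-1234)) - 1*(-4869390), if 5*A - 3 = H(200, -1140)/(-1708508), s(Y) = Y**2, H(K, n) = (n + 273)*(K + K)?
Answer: 9864990111303188091/2025918887510 ≈ 4.8694e+6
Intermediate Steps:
H(K, n) = 2*K*(273 + n) (H(K, n) = (273 + n)*(2*K) = 2*K*(273 + n))
A = 1368081/2135635 (A = 3/5 + ((2*200*(273 - 1140))/(-1708508))/5 = 3/5 + ((2*200*(-867))*(-1/1708508))/5 = 3/5 + (-346800*(-1/1708508))/5 = 3/5 + (1/5)*(86700/427127) = 3/5 + 17340/427127 = 1368081/2135635 ≈ 0.64060)
(439986 + A)/(-574130 + s(-1234)) - 1*(-4869390) = (439986 + 1368081/2135635)/(-574130 + (-1234)**2) - 1*(-4869390) = 939650869191/(2135635*(-574130 + 1522756)) + 4869390 = (939650869191/2135635)/948626 + 4869390 = (939650869191/2135635)*(1/948626) + 4869390 = 939650869191/2025918887510 + 4869390 = 9864990111303188091/2025918887510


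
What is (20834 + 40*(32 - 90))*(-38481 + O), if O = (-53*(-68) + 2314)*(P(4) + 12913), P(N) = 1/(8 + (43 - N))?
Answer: 66463345819026/47 ≈ 1.4141e+12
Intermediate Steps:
P(N) = 1/(51 - N)
O = 3591705216/47 (O = (-53*(-68) + 2314)*(-1/(-51 + 4) + 12913) = (3604 + 2314)*(-1/(-47) + 12913) = 5918*(-1*(-1/47) + 12913) = 5918*(1/47 + 12913) = 5918*(606912/47) = 3591705216/47 ≈ 7.6419e+7)
(20834 + 40*(32 - 90))*(-38481 + O) = (20834 + 40*(32 - 90))*(-38481 + 3591705216/47) = (20834 + 40*(-58))*(3589896609/47) = (20834 - 2320)*(3589896609/47) = 18514*(3589896609/47) = 66463345819026/47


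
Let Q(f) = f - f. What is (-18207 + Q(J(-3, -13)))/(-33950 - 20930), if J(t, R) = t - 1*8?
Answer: 2601/7840 ≈ 0.33176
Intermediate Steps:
J(t, R) = -8 + t (J(t, R) = t - 8 = -8 + t)
Q(f) = 0
(-18207 + Q(J(-3, -13)))/(-33950 - 20930) = (-18207 + 0)/(-33950 - 20930) = -18207/(-54880) = -18207*(-1/54880) = 2601/7840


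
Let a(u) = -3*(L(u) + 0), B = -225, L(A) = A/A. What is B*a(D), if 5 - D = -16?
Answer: 675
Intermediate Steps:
D = 21 (D = 5 - 1*(-16) = 5 + 16 = 21)
L(A) = 1
a(u) = -3 (a(u) = -3*(1 + 0) = -3*1 = -3)
B*a(D) = -225*(-3) = 675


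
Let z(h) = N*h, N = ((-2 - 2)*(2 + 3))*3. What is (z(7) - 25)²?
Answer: 198025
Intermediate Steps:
N = -60 (N = -4*5*3 = -20*3 = -60)
z(h) = -60*h
(z(7) - 25)² = (-60*7 - 25)² = (-420 - 25)² = (-445)² = 198025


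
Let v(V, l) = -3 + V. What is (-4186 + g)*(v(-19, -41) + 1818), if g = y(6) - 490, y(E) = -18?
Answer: -8430424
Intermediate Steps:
g = -508 (g = -18 - 490 = -508)
(-4186 + g)*(v(-19, -41) + 1818) = (-4186 - 508)*((-3 - 19) + 1818) = -4694*(-22 + 1818) = -4694*1796 = -8430424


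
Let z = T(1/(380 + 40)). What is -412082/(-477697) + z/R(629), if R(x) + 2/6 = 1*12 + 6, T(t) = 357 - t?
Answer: 6789368993/322228340 ≈ 21.070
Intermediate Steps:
z = 149939/420 (z = 357 - 1/(380 + 40) = 357 - 1/420 = 149939/420 ≈ 357.00)
R(x) = 53/3 (R(x) = -⅓ + (1*12 + 6) = -⅓ + (12 + 6) = -⅓ + 18 = 53/3)
-412082/(-477697) + z/R(629) = -412082/(-477697) + 149939/(420*(53/3)) = -412082*(-1/477697) + (149939/420)*(3/53) = 37462/43427 + 149939/7420 = 6789368993/322228340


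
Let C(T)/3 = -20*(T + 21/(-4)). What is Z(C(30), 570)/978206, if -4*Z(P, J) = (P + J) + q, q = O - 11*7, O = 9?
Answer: 983/3912824 ≈ 0.00025123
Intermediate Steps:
q = -68 (q = 9 - 11*7 = 9 - 77 = -68)
C(T) = 315 - 60*T (C(T) = 3*(-20*(T + 21/(-4))) = 3*(-20*(T + 21*(-1/4))) = 3*(-20*(T - 21/4)) = 3*(-20*(-21/4 + T)) = 3*(105 - 20*T) = 315 - 60*T)
Z(P, J) = 17 - J/4 - P/4 (Z(P, J) = -((P + J) - 68)/4 = -((J + P) - 68)/4 = -(-68 + J + P)/4 = 17 - J/4 - P/4)
Z(C(30), 570)/978206 = (17 - 1/4*570 - (315 - 60*30)/4)/978206 = (17 - 285/2 - (315 - 1800)/4)*(1/978206) = (17 - 285/2 - 1/4*(-1485))*(1/978206) = (17 - 285/2 + 1485/4)*(1/978206) = (983/4)*(1/978206) = 983/3912824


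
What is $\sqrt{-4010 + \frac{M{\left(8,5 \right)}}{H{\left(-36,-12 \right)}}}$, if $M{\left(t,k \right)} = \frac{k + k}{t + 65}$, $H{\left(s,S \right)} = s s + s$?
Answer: $\frac{i \sqrt{37695426538}}{3066} \approx 63.325 i$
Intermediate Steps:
$H{\left(s,S \right)} = s + s^{2}$ ($H{\left(s,S \right)} = s^{2} + s = s + s^{2}$)
$M{\left(t,k \right)} = \frac{2 k}{65 + t}$
$\sqrt{-4010 + \frac{M{\left(8,5 \right)}}{H{\left(-36,-12 \right)}}} = \sqrt{-4010 + \frac{2 \cdot 5 \frac{1}{65 + 8}}{\left(-36\right) \left(1 - 36\right)}} = \sqrt{-4010 + \frac{2 \cdot 5 \cdot \frac{1}{73}}{\left(-36\right) \left(-35\right)}} = \sqrt{-4010 + \frac{2 \cdot 5 \cdot \frac{1}{73}}{1260}} = \sqrt{-4010 + \frac{10}{73} \cdot \frac{1}{1260}} = \sqrt{-4010 + \frac{1}{9198}} = \sqrt{- \frac{36883979}{9198}} = \frac{i \sqrt{37695426538}}{3066}$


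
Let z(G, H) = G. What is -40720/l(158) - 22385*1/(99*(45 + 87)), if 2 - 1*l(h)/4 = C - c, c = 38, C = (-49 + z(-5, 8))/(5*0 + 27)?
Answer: -184535/756 ≈ -244.09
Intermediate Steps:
C = -2 (C = (-49 - 5)/(5*0 + 27) = -54/(0 + 27) = -54/27 = -54*1/27 = -2)
l(h) = 168 (l(h) = 8 - 4*(-2 - 1*38) = 8 - 4*(-2 - 38) = 8 - 4*(-40) = 8 + 160 = 168)
-40720/l(158) - 22385*1/(99*(45 + 87)) = -40720/168 - 22385*1/(99*(45 + 87)) = -40720*1/168 - 22385/(132*99) = -5090/21 - 22385/13068 = -5090/21 - 22385*1/13068 = -5090/21 - 185/108 = -184535/756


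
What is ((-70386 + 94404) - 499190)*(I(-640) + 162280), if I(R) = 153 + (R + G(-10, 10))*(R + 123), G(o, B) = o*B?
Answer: -258974917236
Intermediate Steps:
G(o, B) = B*o
I(R) = 153 + (-100 + R)*(123 + R) (I(R) = 153 + (R + 10*(-10))*(R + 123) = 153 + (R - 100)*(123 + R) = 153 + (-100 + R)*(123 + R))
((-70386 + 94404) - 499190)*(I(-640) + 162280) = ((-70386 + 94404) - 499190)*((-12147 + (-640)**2 + 23*(-640)) + 162280) = (24018 - 499190)*((-12147 + 409600 - 14720) + 162280) = -475172*(382733 + 162280) = -475172*545013 = -258974917236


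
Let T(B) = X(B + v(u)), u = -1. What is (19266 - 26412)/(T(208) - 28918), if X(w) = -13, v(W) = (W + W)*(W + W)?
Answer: 7146/28931 ≈ 0.24700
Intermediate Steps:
v(W) = 4*W**2 (v(W) = (2*W)*(2*W) = 4*W**2)
T(B) = -13
(19266 - 26412)/(T(208) - 28918) = (19266 - 26412)/(-13 - 28918) = -7146/(-28931) = -7146*(-1/28931) = 7146/28931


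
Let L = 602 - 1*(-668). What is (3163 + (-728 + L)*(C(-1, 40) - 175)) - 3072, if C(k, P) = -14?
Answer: -102347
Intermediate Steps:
L = 1270 (L = 602 + 668 = 1270)
(3163 + (-728 + L)*(C(-1, 40) - 175)) - 3072 = (3163 + (-728 + 1270)*(-14 - 175)) - 3072 = (3163 + 542*(-189)) - 3072 = (3163 - 102438) - 3072 = -99275 - 3072 = -102347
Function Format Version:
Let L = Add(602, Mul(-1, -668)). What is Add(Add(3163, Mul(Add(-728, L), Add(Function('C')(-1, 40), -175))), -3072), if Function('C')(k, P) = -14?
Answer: -102347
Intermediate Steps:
L = 1270 (L = Add(602, 668) = 1270)
Add(Add(3163, Mul(Add(-728, L), Add(Function('C')(-1, 40), -175))), -3072) = Add(Add(3163, Mul(Add(-728, 1270), Add(-14, -175))), -3072) = Add(Add(3163, Mul(542, -189)), -3072) = Add(Add(3163, -102438), -3072) = Add(-99275, -3072) = -102347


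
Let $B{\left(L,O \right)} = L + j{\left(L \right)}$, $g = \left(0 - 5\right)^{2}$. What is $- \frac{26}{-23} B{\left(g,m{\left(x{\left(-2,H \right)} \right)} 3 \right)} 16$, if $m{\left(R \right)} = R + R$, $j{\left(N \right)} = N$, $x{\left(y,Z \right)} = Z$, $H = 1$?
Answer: $\frac{20800}{23} \approx 904.35$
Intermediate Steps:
$m{\left(R \right)} = 2 R$
$g = 25$ ($g = \left(-5\right)^{2} = 25$)
$B{\left(L,O \right)} = 2 L$ ($B{\left(L,O \right)} = L + L = 2 L$)
$- \frac{26}{-23} B{\left(g,m{\left(x{\left(-2,H \right)} \right)} 3 \right)} 16 = - \frac{26}{-23} \cdot 2 \cdot 25 \cdot 16 = \left(-26\right) \left(- \frac{1}{23}\right) 50 \cdot 16 = \frac{26}{23} \cdot 50 \cdot 16 = \frac{1300}{23} \cdot 16 = \frac{20800}{23}$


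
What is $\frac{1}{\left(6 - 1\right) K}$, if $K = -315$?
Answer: $- \frac{1}{1575} \approx -0.00063492$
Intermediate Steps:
$\frac{1}{\left(6 - 1\right) K} = \frac{1}{\left(6 - 1\right) \left(-315\right)} = \frac{1}{5 \left(-315\right)} = \frac{1}{-1575} = - \frac{1}{1575}$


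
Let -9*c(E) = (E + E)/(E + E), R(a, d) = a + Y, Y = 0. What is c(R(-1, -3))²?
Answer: 1/81 ≈ 0.012346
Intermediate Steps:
R(a, d) = a (R(a, d) = a + 0 = a)
c(E) = -⅑ (c(E) = -(E + E)/(9*(E + E)) = -2*E/(9*(2*E)) = -2*E*1/(2*E)/9 = -⅑*1 = -⅑)
c(R(-1, -3))² = (-⅑)² = 1/81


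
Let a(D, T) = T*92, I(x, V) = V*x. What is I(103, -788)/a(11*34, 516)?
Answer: -20291/11868 ≈ -1.7097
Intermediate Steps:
a(D, T) = 92*T
I(103, -788)/a(11*34, 516) = (-788*103)/((92*516)) = -81164/47472 = -81164*1/47472 = -20291/11868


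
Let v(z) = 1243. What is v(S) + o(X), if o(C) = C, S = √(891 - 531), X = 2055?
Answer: 3298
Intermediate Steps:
S = 6*√10 (S = √360 = 6*√10 ≈ 18.974)
v(S) + o(X) = 1243 + 2055 = 3298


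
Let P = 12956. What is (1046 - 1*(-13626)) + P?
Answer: 27628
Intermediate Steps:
(1046 - 1*(-13626)) + P = (1046 - 1*(-13626)) + 12956 = (1046 + 13626) + 12956 = 14672 + 12956 = 27628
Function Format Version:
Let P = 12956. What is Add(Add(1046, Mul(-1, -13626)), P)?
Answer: 27628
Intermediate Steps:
Add(Add(1046, Mul(-1, -13626)), P) = Add(Add(1046, Mul(-1, -13626)), 12956) = Add(Add(1046, 13626), 12956) = Add(14672, 12956) = 27628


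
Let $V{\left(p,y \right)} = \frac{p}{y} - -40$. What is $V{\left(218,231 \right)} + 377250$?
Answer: $\frac{87154208}{231} \approx 3.7729 \cdot 10^{5}$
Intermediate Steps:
$V{\left(p,y \right)} = 40 + \frac{p}{y}$ ($V{\left(p,y \right)} = \frac{p}{y} + 40 = 40 + \frac{p}{y}$)
$V{\left(218,231 \right)} + 377250 = \left(40 + \frac{218}{231}\right) + 377250 = \frac{9458}{231} + 377250 = \frac{87154208}{231}$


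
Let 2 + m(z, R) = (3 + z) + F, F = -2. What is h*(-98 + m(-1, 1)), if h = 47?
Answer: -4700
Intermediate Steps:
m(z, R) = -1 + z (m(z, R) = -2 + ((3 + z) - 2) = -2 + (1 + z) = -1 + z)
h*(-98 + m(-1, 1)) = 47*(-98 + (-1 - 1)) = 47*(-98 - 2) = 47*(-100) = -4700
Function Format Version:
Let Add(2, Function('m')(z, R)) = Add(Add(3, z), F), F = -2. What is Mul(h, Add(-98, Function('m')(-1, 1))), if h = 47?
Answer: -4700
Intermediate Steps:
Function('m')(z, R) = Add(-1, z) (Function('m')(z, R) = Add(-2, Add(Add(3, z), -2)) = Add(-2, Add(1, z)) = Add(-1, z))
Mul(h, Add(-98, Function('m')(-1, 1))) = Mul(47, Add(-98, Add(-1, -1))) = Mul(47, Add(-98, -2)) = Mul(47, -100) = -4700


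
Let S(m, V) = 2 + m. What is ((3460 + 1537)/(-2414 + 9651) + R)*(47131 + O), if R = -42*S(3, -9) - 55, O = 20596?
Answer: -129548747416/7237 ≈ -1.7901e+7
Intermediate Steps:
R = -265 (R = -42*(2 + 3) - 55 = -42*5 - 55 = -210 - 55 = -265)
((3460 + 1537)/(-2414 + 9651) + R)*(47131 + O) = ((3460 + 1537)/(-2414 + 9651) - 265)*(47131 + 20596) = (4997/7237 - 265)*67727 = -1912808/7237*67727 = -129548747416/7237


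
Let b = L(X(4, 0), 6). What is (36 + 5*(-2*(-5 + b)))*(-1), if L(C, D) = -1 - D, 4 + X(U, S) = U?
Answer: -156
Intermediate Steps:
X(U, S) = -4 + U
b = -7 (b = -1 - 1*6 = -1 - 6 = -7)
(36 + 5*(-2*(-5 + b)))*(-1) = (36 + 5*(-2*(-5 - 7)))*(-1) = (36 + 5*(-2*(-12)))*(-1) = (36 + 5*24)*(-1) = (36 + 120)*(-1) = 156*(-1) = -156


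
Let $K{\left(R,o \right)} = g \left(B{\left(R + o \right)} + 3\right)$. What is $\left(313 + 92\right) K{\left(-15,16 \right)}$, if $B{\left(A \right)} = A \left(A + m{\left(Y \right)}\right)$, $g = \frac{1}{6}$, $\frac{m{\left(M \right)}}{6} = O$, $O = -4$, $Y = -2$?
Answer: $-1350$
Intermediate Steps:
$m{\left(M \right)} = -24$ ($m{\left(M \right)} = 6 \left(-4\right) = -24$)
$g = \frac{1}{6} \approx 0.16667$
$B{\left(A \right)} = A \left(-24 + A\right)$ ($B{\left(A \right)} = A \left(A - 24\right) = A \left(-24 + A\right)$)
$K{\left(R,o \right)} = \frac{1}{2} + \frac{\left(R + o\right) \left(-24 + R + o\right)}{6}$ ($K{\left(R,o \right)} = \frac{\left(R + o\right) \left(-24 + \left(R + o\right)\right) + 3}{6} = \frac{\left(R + o\right) \left(-24 + R + o\right) + 3}{6} = \frac{3 + \left(R + o\right) \left(-24 + R + o\right)}{6} = \frac{1}{2} + \frac{\left(R + o\right) \left(-24 + R + o\right)}{6}$)
$\left(313 + 92\right) K{\left(-15,16 \right)} = \left(313 + 92\right) \left(\frac{1}{2} + \frac{\left(-15 + 16\right) \left(-24 - 15 + 16\right)}{6}\right) = 405 \left(\frac{1}{2} + \frac{1}{6} \cdot 1 \left(-23\right)\right) = 405 \left(\frac{1}{2} - \frac{23}{6}\right) = 405 \left(- \frac{10}{3}\right) = -1350$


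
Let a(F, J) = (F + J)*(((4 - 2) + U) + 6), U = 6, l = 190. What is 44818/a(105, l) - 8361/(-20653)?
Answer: 480078542/42648445 ≈ 11.257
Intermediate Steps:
a(F, J) = 14*F + 14*J (a(F, J) = (F + J)*(((4 - 2) + 6) + 6) = (F + J)*((2 + 6) + 6) = (F + J)*(8 + 6) = (F + J)*14 = 14*F + 14*J)
44818/a(105, l) - 8361/(-20653) = 44818/(14*105 + 14*190) - 8361/(-20653) = 44818/(1470 + 2660) - 8361*(-1/20653) = 44818/4130 + 8361/20653 = 44818*(1/4130) + 8361/20653 = 22409/2065 + 8361/20653 = 480078542/42648445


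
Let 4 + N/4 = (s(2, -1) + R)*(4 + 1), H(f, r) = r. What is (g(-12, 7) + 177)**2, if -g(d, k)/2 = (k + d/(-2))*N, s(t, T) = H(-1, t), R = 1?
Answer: 935089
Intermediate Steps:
s(t, T) = t
N = 44 (N = -16 + 4*((2 + 1)*(4 + 1)) = -16 + 4*(3*5) = -16 + 4*15 = -16 + 60 = 44)
g(d, k) = -88*k + 44*d (g(d, k) = -2*(k + d/(-2))*44 = -2*(k + d*(-1/2))*44 = -2*(k - d/2)*44 = -2*(-22*d + 44*k) = -88*k + 44*d)
(g(-12, 7) + 177)**2 = ((-88*7 + 44*(-12)) + 177)**2 = ((-616 - 528) + 177)**2 = (-1144 + 177)**2 = (-967)**2 = 935089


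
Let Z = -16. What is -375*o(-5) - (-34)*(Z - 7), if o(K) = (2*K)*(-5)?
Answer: -19532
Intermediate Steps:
o(K) = -10*K
-375*o(-5) - (-34)*(Z - 7) = -(-3750)*(-5) - (-34)*(-16 - 7) = -375*50 - (-34)*(-23) = -18750 - 1*782 = -18750 - 782 = -19532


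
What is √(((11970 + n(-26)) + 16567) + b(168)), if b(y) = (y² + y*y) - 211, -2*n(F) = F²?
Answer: 2*√21109 ≈ 290.58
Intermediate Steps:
n(F) = -F²/2
b(y) = -211 + 2*y² (b(y) = (y² + y²) - 211 = 2*y² - 211 = -211 + 2*y²)
√(((11970 + n(-26)) + 16567) + b(168)) = √(((11970 - ½*(-26)²) + 16567) + (-211 + 2*168²)) = √(((11970 - ½*676) + 16567) + (-211 + 2*28224)) = √(((11970 - 338) + 16567) + (-211 + 56448)) = √((11632 + 16567) + 56237) = √(28199 + 56237) = √84436 = 2*√21109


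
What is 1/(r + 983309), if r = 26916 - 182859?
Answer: 1/827366 ≈ 1.2087e-6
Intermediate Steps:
r = -155943
1/(r + 983309) = 1/(-155943 + 983309) = 1/827366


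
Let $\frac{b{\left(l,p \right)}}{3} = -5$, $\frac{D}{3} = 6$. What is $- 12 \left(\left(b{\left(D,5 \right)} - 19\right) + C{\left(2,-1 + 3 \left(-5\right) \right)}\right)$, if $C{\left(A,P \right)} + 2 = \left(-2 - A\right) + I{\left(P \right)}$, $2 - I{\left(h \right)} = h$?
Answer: $264$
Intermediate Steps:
$I{\left(h \right)} = 2 - h$
$D = 18$ ($D = 3 \cdot 6 = 18$)
$b{\left(l,p \right)} = -15$ ($b{\left(l,p \right)} = 3 \left(-5\right) = -15$)
$C{\left(A,P \right)} = -2 - A - P$ ($C{\left(A,P \right)} = -2 - \left(A + P\right) = -2 - A - P$)
$- 12 \left(\left(b{\left(D,5 \right)} - 19\right) + C{\left(2,-1 + 3 \left(-5\right) \right)}\right) = - 12 \left(\left(-15 - 19\right) - \left(3 - 15\right)\right) = - 12 \left(\left(-15 - 19\right) - -12\right) = - 12 \left(-34 - -12\right) = - 12 \left(-34 + 12\right) = \left(-12\right) \left(-22\right) = 264$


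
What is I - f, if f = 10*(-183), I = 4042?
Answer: 5872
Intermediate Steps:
f = -1830
I - f = 4042 - 1*(-1830) = 4042 + 1830 = 5872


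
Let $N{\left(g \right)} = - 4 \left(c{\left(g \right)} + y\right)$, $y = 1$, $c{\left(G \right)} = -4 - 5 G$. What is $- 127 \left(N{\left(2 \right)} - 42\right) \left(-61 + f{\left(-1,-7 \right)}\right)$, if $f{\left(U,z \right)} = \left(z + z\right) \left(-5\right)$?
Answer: $-11430$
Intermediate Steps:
$f{\left(U,z \right)} = - 10 z$ ($f{\left(U,z \right)} = 2 z \left(-5\right) = - 10 z$)
$N{\left(g \right)} = 12 + 20 g$ ($N{\left(g \right)} = - 4 \left(\left(-4 - 5 g\right) + 1\right) = - 4 \left(-3 - 5 g\right) = 12 + 20 g$)
$- 127 \left(N{\left(2 \right)} - 42\right) \left(-61 + f{\left(-1,-7 \right)}\right) = - 127 \left(\left(12 + 20 \cdot 2\right) - 42\right) \left(-61 - -70\right) = - 127 \left(\left(12 + 40\right) - 42\right) \left(-61 + 70\right) = - 127 \left(52 - 42\right) 9 = - 127 \cdot 10 \cdot 9 = \left(-127\right) 90 = -11430$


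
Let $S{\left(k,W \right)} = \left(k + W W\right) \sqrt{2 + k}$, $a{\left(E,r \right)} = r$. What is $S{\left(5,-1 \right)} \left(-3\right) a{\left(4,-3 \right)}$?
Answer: $54 \sqrt{7} \approx 142.87$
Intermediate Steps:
$S{\left(k,W \right)} = \sqrt{2 + k} \left(k + W^{2}\right)$ ($S{\left(k,W \right)} = \left(k + W^{2}\right) \sqrt{2 + k} = \sqrt{2 + k} \left(k + W^{2}\right)$)
$S{\left(5,-1 \right)} \left(-3\right) a{\left(4,-3 \right)} = \sqrt{2 + 5} \left(5 + \left(-1\right)^{2}\right) \left(-3\right) \left(-3\right) = \sqrt{7} \left(5 + 1\right) \left(-3\right) \left(-3\right) = \sqrt{7} \cdot 6 \left(-3\right) \left(-3\right) = 6 \sqrt{7} \left(-3\right) \left(-3\right) = - 18 \sqrt{7} \left(-3\right) = 54 \sqrt{7}$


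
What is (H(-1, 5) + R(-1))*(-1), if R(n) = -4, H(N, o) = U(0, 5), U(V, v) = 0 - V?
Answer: 4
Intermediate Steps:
U(V, v) = -V
H(N, o) = 0 (H(N, o) = -1*0 = 0)
(H(-1, 5) + R(-1))*(-1) = (0 - 4)*(-1) = -4*(-1) = 4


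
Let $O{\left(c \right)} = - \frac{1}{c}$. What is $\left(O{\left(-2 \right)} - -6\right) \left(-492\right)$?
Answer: $-3198$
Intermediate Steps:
$\left(O{\left(-2 \right)} - -6\right) \left(-492\right) = \left(- \frac{1}{-2} - -6\right) \left(-492\right) = \left(\left(-1\right) \left(- \frac{1}{2}\right) + 6\right) \left(-492\right) = \left(\frac{1}{2} + 6\right) \left(-492\right) = \frac{13}{2} \left(-492\right) = -3198$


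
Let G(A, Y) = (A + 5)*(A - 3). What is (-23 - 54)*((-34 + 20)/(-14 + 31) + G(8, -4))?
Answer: -84007/17 ≈ -4941.6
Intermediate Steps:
G(A, Y) = (-3 + A)*(5 + A) (G(A, Y) = (5 + A)*(-3 + A) = (-3 + A)*(5 + A))
(-23 - 54)*((-34 + 20)/(-14 + 31) + G(8, -4)) = (-23 - 54)*((-34 + 20)/(-14 + 31) + (-15 + 8² + 2*8)) = -77*(-14/17 + (-15 + 64 + 16)) = -77*(-14*1/17 + 65) = -77*(-14/17 + 65) = -77*1091/17 = -84007/17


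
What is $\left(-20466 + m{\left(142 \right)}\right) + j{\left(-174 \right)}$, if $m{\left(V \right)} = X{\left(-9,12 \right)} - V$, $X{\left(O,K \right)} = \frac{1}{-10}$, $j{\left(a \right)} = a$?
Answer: $- \frac{207821}{10} \approx -20782.0$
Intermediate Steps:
$X{\left(O,K \right)} = - \frac{1}{10}$
$m{\left(V \right)} = - \frac{1}{10} - V$
$\left(-20466 + m{\left(142 \right)}\right) + j{\left(-174 \right)} = \left(-20466 - \frac{1421}{10}\right) - 174 = - \frac{206081}{10} - 174 = - \frac{207821}{10}$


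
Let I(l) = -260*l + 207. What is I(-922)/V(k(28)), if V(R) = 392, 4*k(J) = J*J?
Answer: 239927/392 ≈ 612.06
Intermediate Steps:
k(J) = J**2/4 (k(J) = (J*J)/4 = J**2/4)
I(l) = 207 - 260*l
I(-922)/V(k(28)) = (207 - 260*(-922))/392 = (207 + 239720)*(1/392) = 239927*(1/392) = 239927/392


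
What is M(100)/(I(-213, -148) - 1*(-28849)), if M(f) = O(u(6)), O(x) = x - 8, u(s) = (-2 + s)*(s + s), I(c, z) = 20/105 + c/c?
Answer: 420/302927 ≈ 0.0013865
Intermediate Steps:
I(c, z) = 25/21 (I(c, z) = 20*(1/105) + 1 = 4/21 + 1 = 25/21)
u(s) = 2*s*(-2 + s) (u(s) = (-2 + s)*(2*s) = 2*s*(-2 + s))
O(x) = -8 + x
M(f) = 40 (M(f) = -8 + 2*6*(-2 + 6) = -8 + 2*6*4 = -8 + 48 = 40)
M(100)/(I(-213, -148) - 1*(-28849)) = 40/(25/21 - 1*(-28849)) = 40/(25/21 + 28849) = 40/(605854/21) = 40*(21/605854) = 420/302927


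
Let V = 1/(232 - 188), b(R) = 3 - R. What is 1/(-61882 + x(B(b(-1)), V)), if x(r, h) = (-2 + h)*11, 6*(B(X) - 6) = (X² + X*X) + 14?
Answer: -4/247615 ≈ -1.6154e-5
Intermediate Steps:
B(X) = 25/3 + X²/3 (B(X) = 6 + ((X² + X*X) + 14)/6 = 6 + ((X² + X²) + 14)/6 = 6 + (2*X² + 14)/6 = 6 + (14 + 2*X²)/6 = 6 + (7/3 + X²/3) = 25/3 + X²/3)
V = 1/44 ≈ 0.022727
x(r, h) = -22 + 11*h
1/(-61882 + x(B(b(-1)), V)) = 1/(-61882 + (-22 + 11*(1/44))) = 1/(-61882 + (-22 + ¼)) = 1/(-61882 - 87/4) = 1/(-247615/4) = -4/247615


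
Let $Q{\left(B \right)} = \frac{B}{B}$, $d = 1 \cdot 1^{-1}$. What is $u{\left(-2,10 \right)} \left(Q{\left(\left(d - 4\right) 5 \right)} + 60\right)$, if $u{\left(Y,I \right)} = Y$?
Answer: $-122$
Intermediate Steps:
$d = 1$ ($d = 1 \cdot 1 = 1$)
$Q{\left(B \right)} = 1$
$u{\left(-2,10 \right)} \left(Q{\left(\left(d - 4\right) 5 \right)} + 60\right) = - 2 \left(1 + 60\right) = \left(-2\right) 61 = -122$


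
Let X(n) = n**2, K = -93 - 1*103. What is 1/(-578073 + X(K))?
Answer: -1/539657 ≈ -1.8530e-6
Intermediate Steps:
K = -196 (K = -93 - 103 = -196)
1/(-578073 + X(K)) = 1/(-578073 + (-196)**2) = 1/(-578073 + 38416) = 1/(-539657) = -1/539657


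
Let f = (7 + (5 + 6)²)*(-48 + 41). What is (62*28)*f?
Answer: -1555456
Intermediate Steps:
f = -896 (f = (7 + 11²)*(-7) = (7 + 121)*(-7) = 128*(-7) = -896)
(62*28)*f = (62*28)*(-896) = 1736*(-896) = -1555456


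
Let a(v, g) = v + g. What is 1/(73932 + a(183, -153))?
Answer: 1/73962 ≈ 1.3520e-5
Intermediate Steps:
a(v, g) = g + v
1/(73932 + a(183, -153)) = 1/(73932 + (-153 + 183)) = 1/(73932 + 30) = 1/73962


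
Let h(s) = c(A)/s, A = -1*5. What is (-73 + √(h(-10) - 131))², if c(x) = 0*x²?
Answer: (73 - I*√131)² ≈ 5198.0 - 1671.0*I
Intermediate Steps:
A = -5
c(x) = 0
h(s) = 0 (h(s) = 0/s = 0)
(-73 + √(h(-10) - 131))² = (-73 + √(0 - 131))² = (-73 + √(-131))² = (-73 + I*√131)²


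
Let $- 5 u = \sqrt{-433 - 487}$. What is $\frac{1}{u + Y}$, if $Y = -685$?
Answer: $- \frac{3425}{2346309} + \frac{2 i \sqrt{230}}{2346309} \approx -0.0014597 + 1.2927 \cdot 10^{-5} i$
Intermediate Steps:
$u = - \frac{2 i \sqrt{230}}{5}$ ($u = - \frac{\sqrt{-433 - 487}}{5} = - \frac{\sqrt{-920}}{5} = - \frac{2 i \sqrt{230}}{5} \approx - 6.0663 i$)
$\frac{1}{u + Y} = \frac{1}{- \frac{2 i \sqrt{230}}{5} - 685} = \frac{1}{-685 - \frac{2 i \sqrt{230}}{5}}$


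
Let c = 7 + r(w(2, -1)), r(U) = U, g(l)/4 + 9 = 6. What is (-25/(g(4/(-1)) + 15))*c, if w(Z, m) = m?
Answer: -50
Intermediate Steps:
g(l) = -12 (g(l) = -36 + 4*6 = -36 + 24 = -12)
c = 6 (c = 7 - 1 = 6)
(-25/(g(4/(-1)) + 15))*c = (-25/(-12 + 15))*6 = (-25/3)*6 = ((⅓)*(-25))*6 = -25/3*6 = -50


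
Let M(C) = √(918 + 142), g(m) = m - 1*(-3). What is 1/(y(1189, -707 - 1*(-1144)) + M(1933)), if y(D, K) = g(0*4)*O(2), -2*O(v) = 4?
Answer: 3/512 + √265/512 ≈ 0.037654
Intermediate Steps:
g(m) = 3 + m (g(m) = m + 3 = 3 + m)
O(v) = -2 (O(v) = -½*4 = -2)
y(D, K) = -6 (y(D, K) = (3 + 0*4)*(-2) = (3 + 0)*(-2) = 3*(-2) = -6)
M(C) = 2*√265 (M(C) = √1060 = 2*√265)
1/(y(1189, -707 - 1*(-1144)) + M(1933)) = 1/(-6 + 2*√265)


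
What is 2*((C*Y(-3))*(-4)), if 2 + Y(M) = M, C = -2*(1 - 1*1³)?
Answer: 0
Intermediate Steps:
C = 0 (C = -2*(1 - 1*1) = -2*(1 - 1) = -2*0 = 0)
Y(M) = -2 + M
2*((C*Y(-3))*(-4)) = 2*((0*(-2 - 3))*(-4)) = 2*((0*(-5))*(-4)) = 2*(0*(-4)) = 2*0 = 0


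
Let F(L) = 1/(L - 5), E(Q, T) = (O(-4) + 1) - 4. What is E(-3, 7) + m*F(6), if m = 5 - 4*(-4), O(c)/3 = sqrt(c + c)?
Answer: 18 + 6*I*sqrt(2) ≈ 18.0 + 8.4853*I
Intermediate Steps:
O(c) = 3*sqrt(2)*sqrt(c) (O(c) = 3*sqrt(c + c) = 3*sqrt(2*c) = 3*(sqrt(2)*sqrt(c)) = 3*sqrt(2)*sqrt(c))
E(Q, T) = -3 + 6*I*sqrt(2) (E(Q, T) = (3*sqrt(2)*sqrt(-4) + 1) - 4 = (3*sqrt(2)*(2*I) + 1) - 4 = (6*I*sqrt(2) + 1) - 4 = (1 + 6*I*sqrt(2)) - 4 = -3 + 6*I*sqrt(2))
m = 21 (m = 5 + 16 = 21)
F(L) = 1/(-5 + L)
E(-3, 7) + m*F(6) = (-3 + 6*I*sqrt(2)) + 21/(-5 + 6) = (-3 + 6*I*sqrt(2)) + 21/1 = (-3 + 6*I*sqrt(2)) + 21*1 = (-3 + 6*I*sqrt(2)) + 21 = 18 + 6*I*sqrt(2)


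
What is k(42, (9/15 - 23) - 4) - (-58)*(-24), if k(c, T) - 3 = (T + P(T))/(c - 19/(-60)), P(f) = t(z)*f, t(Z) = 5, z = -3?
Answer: -3536175/2539 ≈ -1392.7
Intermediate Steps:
P(f) = 5*f
k(c, T) = 3 + 6*T/(19/60 + c) (k(c, T) = 3 + (T + 5*T)/(c - 19/(-60)) = 3 + (6*T)/(c - 19*(-1/60)) = 3 + (6*T)/(c + 19/60) = 3 + (6*T)/(19/60 + c) = 3 + 6*T/(19/60 + c))
k(42, (9/15 - 23) - 4) - (-58)*(-24) = 3*(19 + 60*42 + 120*((9/15 - 23) - 4))/(19 + 60*42) - (-58)*(-24) = 3*(19 + 2520 + 120*((9*(1/15) - 23) - 4))/(19 + 2520) - 1*1392 = 3*(19 + 2520 + 120*((3/5 - 23) - 4))/2539 - 1392 = 3*(1/2539)*(19 + 2520 + 120*(-112/5 - 4)) - 1392 = 3*(1/2539)*(19 + 2520 + 120*(-132/5)) - 1392 = 3*(1/2539)*(19 + 2520 - 3168) - 1392 = 3*(1/2539)*(-629) - 1392 = -1887/2539 - 1392 = -3536175/2539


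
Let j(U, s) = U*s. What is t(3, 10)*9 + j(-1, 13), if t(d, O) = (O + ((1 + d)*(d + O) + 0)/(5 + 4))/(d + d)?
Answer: 32/3 ≈ 10.667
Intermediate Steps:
t(d, O) = (O + (1 + d)*(O + d)/9)/(2*d) (t(d, O) = (O + ((1 + d)*(O + d) + 0)/9)/((2*d)) = (O + ((1 + d)*(O + d))*(⅑))*(1/(2*d)) = (O + (1 + d)*(O + d)/9)*(1/(2*d)) = (O + (1 + d)*(O + d)/9)/(2*d))
t(3, 10)*9 + j(-1, 13) = ((1/18)*(10*10 + 3*(1 + 10 + 3))/3)*9 - 1*13 = ((1/18)*(⅓)*(100 + 3*14))*9 - 13 = ((1/18)*(⅓)*(100 + 42))*9 - 13 = ((1/18)*(⅓)*142)*9 - 13 = (71/27)*9 - 13 = 71/3 - 13 = 32/3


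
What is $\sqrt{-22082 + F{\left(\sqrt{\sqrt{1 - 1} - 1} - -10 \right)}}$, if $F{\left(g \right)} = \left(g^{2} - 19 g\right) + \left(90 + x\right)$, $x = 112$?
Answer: $\sqrt{-21971 + i} \approx 0.003 + 148.23 i$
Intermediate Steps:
$F{\left(g \right)} = 202 + g^{2} - 19 g$ ($F{\left(g \right)} = \left(g^{2} - 19 g\right) + \left(90 + 112\right) = \left(g^{2} - 19 g\right) + 202 = 202 + g^{2} - 19 g$)
$\sqrt{-22082 + F{\left(\sqrt{\sqrt{1 - 1} - 1} - -10 \right)}} = \sqrt{-22082 + \left(202 + \left(\sqrt{\sqrt{1 - 1} - 1} - -10\right)^{2} - 19 \left(\sqrt{\sqrt{1 - 1} - 1} - -10\right)\right)} = \sqrt{-22082 + \left(202 + \left(\sqrt{\sqrt{0} - 1} + 10\right)^{2} - 19 \left(\sqrt{\sqrt{0} - 1} + 10\right)\right)} = \sqrt{-22082 + \left(202 + \left(\sqrt{0 - 1} + 10\right)^{2} - 19 \left(\sqrt{0 - 1} + 10\right)\right)} = \sqrt{-22082 + \left(202 + \left(\sqrt{-1} + 10\right)^{2} - 19 \left(\sqrt{-1} + 10\right)\right)} = \sqrt{-22082 + \left(202 + \left(i + 10\right)^{2} - 19 \left(i + 10\right)\right)} = \sqrt{-22082 + \left(202 + \left(10 + i\right)^{2} - 19 \left(10 + i\right)\right)} = \sqrt{-22082 + \left(202 + \left(10 + i\right)^{2} - \left(190 + 19 i\right)\right)} = \sqrt{-22082 + \left(12 + \left(10 + i\right)^{2} - 19 i\right)} = \sqrt{-22070 + \left(10 + i\right)^{2} - 19 i}$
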